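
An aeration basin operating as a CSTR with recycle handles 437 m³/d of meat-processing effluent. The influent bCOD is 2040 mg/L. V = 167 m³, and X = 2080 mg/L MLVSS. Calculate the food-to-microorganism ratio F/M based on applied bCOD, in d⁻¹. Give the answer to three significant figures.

F/M ≈ 2.57 d⁻¹

F/M = Q·S₀ / (V·X) = 437 × 2040 / (167.0 × 2080) = 2.566 g bCOD·(g VSS·d)⁻¹.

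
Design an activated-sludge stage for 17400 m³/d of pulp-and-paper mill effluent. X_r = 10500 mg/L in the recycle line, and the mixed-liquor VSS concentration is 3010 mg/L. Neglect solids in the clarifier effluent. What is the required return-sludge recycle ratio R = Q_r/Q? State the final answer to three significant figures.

Solids balance on the clarifier gives (1+R)X = R·X_r, so R = X/(X_r − X) = 3010 / (10500 − 3010) = 0.4019.

R ≈ 0.402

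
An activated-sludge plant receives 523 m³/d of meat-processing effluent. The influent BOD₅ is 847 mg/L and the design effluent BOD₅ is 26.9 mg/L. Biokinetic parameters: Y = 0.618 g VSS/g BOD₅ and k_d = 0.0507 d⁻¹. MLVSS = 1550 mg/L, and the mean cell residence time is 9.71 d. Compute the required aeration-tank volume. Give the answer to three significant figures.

V ≈ 1110 m³

Steady-state biomass mass balance: V·X·(1 + k_d·θ_c) = Y·Q·(S₀ − S)·θ_c, so V = 0.618 × 523 × (847 − 26.9) × 9.71 / [1550 × (1 + 0.0507 × 9.71)] = 2.57×10^6 / 2313 = 1113 m³.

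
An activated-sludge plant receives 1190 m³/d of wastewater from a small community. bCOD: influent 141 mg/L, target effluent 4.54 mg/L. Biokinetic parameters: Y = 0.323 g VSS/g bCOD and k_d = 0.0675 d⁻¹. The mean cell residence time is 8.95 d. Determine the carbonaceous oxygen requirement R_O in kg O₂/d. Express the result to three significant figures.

Correct the yield for decay: Y_obs = Y/(1 + k_d θ_c) = 0.323 / (1 + 0.0675 × 8.95) = 0.323 / 1.604 = 0.2014.
Mass of bCOD removed per day: Q(S₀ − S) = 1190 × 136.5 g/m³ = 162.4 kg/d.
Biomass synthesised: P_X = Y_obs × 162.4 = 32.70 kg VSS/d.
Carbonaceous O₂ demand = substrate oxidised − cell-mass equivalent = 162.4 − 1.42 × 32.70 = 116.0 kg O₂/d.

R_O ≈ 116 kg O₂/d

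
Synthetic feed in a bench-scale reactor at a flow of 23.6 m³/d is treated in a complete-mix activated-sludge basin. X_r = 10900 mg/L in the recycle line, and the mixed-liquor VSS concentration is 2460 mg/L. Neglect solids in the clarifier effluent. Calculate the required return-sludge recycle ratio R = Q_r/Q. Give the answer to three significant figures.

R ≈ 0.291

Mass balance around the secondary clarifier (neglecting effluent solids): R = X / (X_r − X) = 2460 / (10900 − 2460) = 0.2915.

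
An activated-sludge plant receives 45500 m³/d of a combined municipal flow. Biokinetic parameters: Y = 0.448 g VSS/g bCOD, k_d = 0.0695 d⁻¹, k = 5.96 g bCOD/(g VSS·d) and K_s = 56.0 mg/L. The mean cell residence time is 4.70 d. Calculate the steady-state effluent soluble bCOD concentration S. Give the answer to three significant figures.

For a completely mixed reactor with recycle the Lawrence–McCarty relation gives S = K_s·(1 + k_d·θ_c) / [θ_c·(Y·k − k_d) − 1] = 56.0 × (1 + 0.0695 × 4.70) / [4.70 × (0.448 × 5.96 − 0.0695) − 1] = 74.29 / 11.22 = 6.620 mg/L.

S ≈ 6.62 mg/L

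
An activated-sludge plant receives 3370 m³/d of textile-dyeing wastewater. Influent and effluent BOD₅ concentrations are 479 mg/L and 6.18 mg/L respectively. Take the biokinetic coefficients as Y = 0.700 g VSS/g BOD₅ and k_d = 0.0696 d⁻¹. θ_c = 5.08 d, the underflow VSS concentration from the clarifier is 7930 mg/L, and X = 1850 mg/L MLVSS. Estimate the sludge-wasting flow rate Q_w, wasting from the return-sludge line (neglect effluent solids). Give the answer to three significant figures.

From the SRT design equation V = Y Q (S₀−S) θ_c / [X (1 + k_d θ_c)] = 0.700 × 3370 × (479 − 6.18) × 5.08 / [1850 × (1 + 0.0696 × 5.08)] = 5.67×10^6 / 2504 = 2263 m³.
θ_c = V·X/(Q_w·X_r) when wasting from the recycle, so Q_w = V·X/(θ_c·X_r) = 2263 × 1850 / (5.08 × 7930) = 103.9 m³/d.

Q_w ≈ 104 m³/d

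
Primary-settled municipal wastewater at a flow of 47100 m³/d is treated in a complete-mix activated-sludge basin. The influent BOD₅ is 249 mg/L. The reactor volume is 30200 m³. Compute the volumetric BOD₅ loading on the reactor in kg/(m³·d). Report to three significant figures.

Volumetric loading L_v = Q·S₀ / V = 47100 × 249 g/m³ / 30200 m³ = 388.3 g/(m³·d) = 0.3883 kg BOD₅/(m³·d).

L_v ≈ 0.388 kg BOD₅/(m³·d)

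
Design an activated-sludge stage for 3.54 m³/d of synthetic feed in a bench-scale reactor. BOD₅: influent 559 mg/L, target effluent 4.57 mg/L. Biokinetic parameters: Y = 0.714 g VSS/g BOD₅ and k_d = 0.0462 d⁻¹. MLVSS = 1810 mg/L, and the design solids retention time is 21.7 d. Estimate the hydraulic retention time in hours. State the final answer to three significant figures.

τ ≈ 56.9 h

From the SRT design equation V = Y Q (S₀−S) θ_c / [X (1 + k_d θ_c)] = 0.714 × 3.54 × (559 − 4.57) × 21.7 / [1810 × (1 + 0.0462 × 21.7)] = 3.04×10^4 / 3625 = 8.390 m³.
Hydraulic retention time τ = V/Q = 8.390 / 3.54 = 2.370 d = 56.88 h.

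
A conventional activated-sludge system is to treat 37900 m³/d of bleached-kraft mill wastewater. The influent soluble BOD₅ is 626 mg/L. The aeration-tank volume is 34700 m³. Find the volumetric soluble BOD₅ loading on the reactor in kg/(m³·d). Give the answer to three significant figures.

L_v ≈ 0.684 kg soluble BOD₅/(m³·d)

Applied soluble BOD₅ load per unit volume = Q·S₀/V = (37900 × 626/1000)/34700 = 0.6837 kg soluble BOD₅·m⁻³·d⁻¹.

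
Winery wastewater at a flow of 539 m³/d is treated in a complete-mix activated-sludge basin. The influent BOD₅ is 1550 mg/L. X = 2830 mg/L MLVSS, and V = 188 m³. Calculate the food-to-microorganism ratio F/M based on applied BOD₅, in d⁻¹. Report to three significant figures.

F/M ≈ 1.57 d⁻¹

F/M = applied load / biomass = Q·S₀/(V·X) = 539 × 1550 / (188.0 × 2830) = 1.570 d⁻¹.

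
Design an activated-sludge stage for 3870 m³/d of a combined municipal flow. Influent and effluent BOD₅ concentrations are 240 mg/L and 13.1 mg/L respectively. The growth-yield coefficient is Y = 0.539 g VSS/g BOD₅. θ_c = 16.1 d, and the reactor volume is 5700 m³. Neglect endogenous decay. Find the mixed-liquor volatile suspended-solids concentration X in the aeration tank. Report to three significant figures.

X ≈ 1340 mg/L

Without decay, X = Y Q (S₀−S) θ_c / V = 0.539 × 3870 × (240 − 13.1) × 16.1 / 5700 = 1337 mg/L.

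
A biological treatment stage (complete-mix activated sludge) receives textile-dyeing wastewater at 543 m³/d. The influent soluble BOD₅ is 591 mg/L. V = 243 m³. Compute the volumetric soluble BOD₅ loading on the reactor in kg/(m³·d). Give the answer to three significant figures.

L_v ≈ 1.32 kg soluble BOD₅/(m³·d)

Volumetric loading L_v = Q·S₀ / V = 543 × 591 g/m³ / 243.0 m³ = 1321 g/(m³·d) = 1.321 kg soluble BOD₅/(m³·d).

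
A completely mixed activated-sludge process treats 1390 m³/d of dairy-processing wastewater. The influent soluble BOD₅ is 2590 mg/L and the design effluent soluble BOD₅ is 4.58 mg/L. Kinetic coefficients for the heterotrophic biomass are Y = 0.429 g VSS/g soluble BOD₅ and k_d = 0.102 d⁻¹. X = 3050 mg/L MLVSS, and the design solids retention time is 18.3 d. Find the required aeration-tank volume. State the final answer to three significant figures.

Rearranging the biomass balance for a CMAS with decay, V = Y·Q·ΔS·θ_c / [X·(1+k_d θ_c)] = 0.429 × 1390 × (2590 − 4.58) × 18.3 / [3050 × (1 + 0.102 × 18.3)] = 2.82×10^7 / 8743 = 3227 m³.

V ≈ 3230 m³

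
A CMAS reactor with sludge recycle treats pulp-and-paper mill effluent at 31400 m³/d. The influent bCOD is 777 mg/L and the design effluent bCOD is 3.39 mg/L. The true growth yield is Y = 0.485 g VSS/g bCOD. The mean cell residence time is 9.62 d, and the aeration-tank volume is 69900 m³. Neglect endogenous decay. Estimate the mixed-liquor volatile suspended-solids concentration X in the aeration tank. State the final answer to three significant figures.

X ≈ 1620 mg/L

X = Y·Q·ΔS·θ_c / V = 0.485 × 31400 × (777 − 3.39) × 9.62 / 69900 = 1621 mg/L.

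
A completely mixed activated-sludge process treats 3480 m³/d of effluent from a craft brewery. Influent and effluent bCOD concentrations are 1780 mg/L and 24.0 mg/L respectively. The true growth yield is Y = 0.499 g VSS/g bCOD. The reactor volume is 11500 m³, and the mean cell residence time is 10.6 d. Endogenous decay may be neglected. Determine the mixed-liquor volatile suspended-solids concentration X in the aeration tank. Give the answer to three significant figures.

Without decay, X = Y Q (S₀−S) θ_c / V = 0.499 × 3480 × (1780 − 24.0) × 10.6 / 11500 = 2811 mg/L.

X ≈ 2810 mg/L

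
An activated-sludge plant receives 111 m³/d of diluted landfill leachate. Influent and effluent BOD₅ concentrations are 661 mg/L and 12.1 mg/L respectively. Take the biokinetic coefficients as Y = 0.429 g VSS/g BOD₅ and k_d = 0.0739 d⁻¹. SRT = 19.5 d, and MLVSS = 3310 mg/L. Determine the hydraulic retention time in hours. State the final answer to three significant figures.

τ ≈ 16.1 h

Rearranging the biomass balance for a CMAS with decay, V = Y·Q·ΔS·θ_c / [X·(1+k_d θ_c)] = 0.429 × 111 × (661 − 12.1) × 19.5 / [3310 × (1 + 0.0739 × 19.5)] = 6.03×10^5 / 8080 = 74.57 m³.
Hydraulic retention time τ = V/Q = 74.57 / 111 = 0.6718 d = 16.12 h.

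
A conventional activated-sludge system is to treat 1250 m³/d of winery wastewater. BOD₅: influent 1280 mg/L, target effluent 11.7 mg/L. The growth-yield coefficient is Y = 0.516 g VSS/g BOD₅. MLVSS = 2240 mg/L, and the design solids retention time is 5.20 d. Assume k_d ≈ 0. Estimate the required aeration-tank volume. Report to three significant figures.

Biomass mass balance (decay neglected): V·X = Y·Q·(S₀ − S)·θ_c, so V = 0.516 × 1250 × (1280 − 11.7) × 5.20 / 2240 = 1899 m³.

V ≈ 1900 m³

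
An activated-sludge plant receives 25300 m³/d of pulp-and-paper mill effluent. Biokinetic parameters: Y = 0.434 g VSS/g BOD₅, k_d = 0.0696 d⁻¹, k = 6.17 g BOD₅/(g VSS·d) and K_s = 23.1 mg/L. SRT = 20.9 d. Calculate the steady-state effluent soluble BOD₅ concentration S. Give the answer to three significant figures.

S ≈ 1.06 mg/L

Effluent substrate depends only on kinetics and SRT: S = K_s(1 + k_d θ_c) / [θ_c(Yk − k_d) − 1] = 23.1 × (1 + 0.0696 × 20.9) / [20.9 × (0.434 × 6.17 − 0.0696) − 1] = 56.70 / 53.51 = 1.060 mg/L.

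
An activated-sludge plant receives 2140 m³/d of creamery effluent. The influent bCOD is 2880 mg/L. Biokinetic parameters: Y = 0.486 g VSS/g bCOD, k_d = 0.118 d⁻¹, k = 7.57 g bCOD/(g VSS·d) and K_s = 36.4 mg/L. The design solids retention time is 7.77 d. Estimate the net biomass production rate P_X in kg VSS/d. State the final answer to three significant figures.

P_X ≈ 1560 kg VSS/d

For a completely mixed reactor with recycle the Lawrence–McCarty relation gives S = K_s·(1 + k_d·θ_c) / [θ_c·(Y·k − k_d) − 1] = 36.4 × (1 + 0.118 × 7.77) / [7.77 × (0.486 × 7.57 − 0.118) − 1] = 69.77 / 26.67 = 2.616 mg/L.
Correct the yield for decay: Y_obs = Y/(1 + k_d θ_c) = 0.486 / (1 + 0.118 × 7.77) = 0.486 / 1.917 = 0.2535.
Substrate removed = Q·(S₀ − S) = 2140 m³/d × (2880 − 2.62) g/m³ = 6.16×10^6 g/d = 6158 kg/d.
So the net sludge growth is P_X = 0.2535 × 6158 = 1561 kg VSS/d.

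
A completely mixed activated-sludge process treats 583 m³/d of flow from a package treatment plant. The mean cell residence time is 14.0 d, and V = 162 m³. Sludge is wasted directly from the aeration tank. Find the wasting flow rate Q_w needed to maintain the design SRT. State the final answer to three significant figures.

Wasting from the aeration tank: Q_w = V / θ_c = 162.0 / 14.0 = 11.57 m³/d.

Q_w ≈ 11.6 m³/d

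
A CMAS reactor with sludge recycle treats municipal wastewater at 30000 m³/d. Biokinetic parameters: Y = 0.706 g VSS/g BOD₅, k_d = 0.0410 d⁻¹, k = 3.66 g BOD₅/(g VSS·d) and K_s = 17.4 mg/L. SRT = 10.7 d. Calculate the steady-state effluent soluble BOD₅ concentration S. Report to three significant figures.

S ≈ 0.955 mg/L

From the Monod/SRT balance for a CMAS, S = K_s·(1+k_d θ_c)/[θ_c·(Y k − k_d) − 1] = 17.4 × (1 + 0.0410 × 10.7) / [10.7 × (0.706 × 3.66 − 0.0410) − 1] = 25.03 / 26.21 = 0.9551 mg/L.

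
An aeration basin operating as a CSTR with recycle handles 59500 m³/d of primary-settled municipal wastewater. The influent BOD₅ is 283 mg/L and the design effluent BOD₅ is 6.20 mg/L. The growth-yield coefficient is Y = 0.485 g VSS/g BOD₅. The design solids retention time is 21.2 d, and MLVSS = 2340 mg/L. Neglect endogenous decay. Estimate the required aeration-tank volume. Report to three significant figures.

V ≈ 72400 m³

With k_d = 0 the design equation reduces to V = Y Q (S₀−S) θ_c / X = 0.485 × 59500 × (283 − 6.20) × 21.2 / 2340 = 72368 m³.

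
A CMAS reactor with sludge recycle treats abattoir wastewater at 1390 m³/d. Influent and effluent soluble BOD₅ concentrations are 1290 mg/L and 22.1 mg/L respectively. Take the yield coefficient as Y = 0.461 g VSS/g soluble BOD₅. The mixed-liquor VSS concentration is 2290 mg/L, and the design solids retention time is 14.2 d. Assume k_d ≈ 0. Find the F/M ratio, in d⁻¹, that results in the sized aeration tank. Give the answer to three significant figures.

F/M ≈ 0.155 d⁻¹

Biomass mass balance (decay neglected): V·X = Y·Q·(S₀ − S)·θ_c, so V = 0.461 × 1390 × (1290 − 22.1) × 14.2 / 2290 = 5038 m³.
Food-to-microorganism ratio F/M = Q S₀ / (V X) = 1390 × 1290 / (5038 × 2290) = 0.1554 d⁻¹.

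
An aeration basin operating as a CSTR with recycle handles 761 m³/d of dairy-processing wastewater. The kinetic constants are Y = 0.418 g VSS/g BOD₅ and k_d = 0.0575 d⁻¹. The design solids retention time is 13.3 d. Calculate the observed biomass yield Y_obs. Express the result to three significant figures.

Y_obs ≈ 0.237 g VSS/g BOD₅

Correct the yield for decay: Y_obs = Y/(1 + k_d θ_c) = 0.418 / (1 + 0.0575 × 13.3) = 0.418 / 1.765 = 0.2369.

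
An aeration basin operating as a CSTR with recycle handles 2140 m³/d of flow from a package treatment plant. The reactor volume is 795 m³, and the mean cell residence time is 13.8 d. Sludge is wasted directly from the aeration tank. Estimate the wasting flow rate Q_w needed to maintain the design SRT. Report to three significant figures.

With mixed-liquor wasting, θ_c = V/Q_w, so Q_w = V/θ_c = 795.0/13.8 = 57.61 m³/d.

Q_w ≈ 57.6 m³/d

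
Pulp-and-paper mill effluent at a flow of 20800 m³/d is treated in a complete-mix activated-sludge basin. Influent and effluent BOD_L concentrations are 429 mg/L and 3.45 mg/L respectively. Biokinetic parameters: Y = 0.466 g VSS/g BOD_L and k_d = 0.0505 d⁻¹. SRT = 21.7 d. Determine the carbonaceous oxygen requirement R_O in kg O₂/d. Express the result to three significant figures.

The observed yield is Y_obs = Y/(1 + k_d·θ_c) = 0.466 / (1 + 0.0505 × 21.7) = 0.466 / 2.096 = 0.2223 g VSS per g BOD_L removed.
Mass of BOD_L removed per day: Q(S₀ − S) = 20800 × 425.6 g/m³ = 8851 kg/d.
Biomass synthesised: P_X = Y_obs × 8851 = 1968 kg VSS/d.
R_O = Q·(S₀ − S) − 1.42·P_X = 8851 − 1.42 × 1968 = 6057 kg O₂/d.

R_O ≈ 6060 kg O₂/d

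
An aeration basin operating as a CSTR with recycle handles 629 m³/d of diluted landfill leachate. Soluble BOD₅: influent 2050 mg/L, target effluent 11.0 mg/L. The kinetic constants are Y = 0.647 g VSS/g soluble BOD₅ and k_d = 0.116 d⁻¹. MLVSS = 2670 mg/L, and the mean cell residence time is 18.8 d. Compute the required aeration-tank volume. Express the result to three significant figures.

Steady-state biomass mass balance: V·X·(1 + k_d·θ_c) = Y·Q·(S₀ − S)·θ_c, so V = 0.647 × 629 × (2050 − 11.0) × 18.8 / [2670 × (1 + 0.116 × 18.8)] = 1.56×10^7 / 8493 = 1837 m³.

V ≈ 1840 m³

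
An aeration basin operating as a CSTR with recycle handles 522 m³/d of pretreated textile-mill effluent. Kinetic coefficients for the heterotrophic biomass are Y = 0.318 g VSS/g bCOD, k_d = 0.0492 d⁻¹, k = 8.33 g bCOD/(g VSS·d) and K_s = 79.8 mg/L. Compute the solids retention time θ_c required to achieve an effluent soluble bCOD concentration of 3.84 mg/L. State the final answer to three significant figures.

From 1/θ_c = Y·k·S/(K_s + S) − k_d: Y·k·S/(K_s+S) = 0.318 × 8.33 × 3.84 / (79.8 + 3.84) = 0.1216 d⁻¹.
1/θ_c = 0.1216 − 0.0492 = 0.07242 d⁻¹, so θ_c = 13.81 d.

θ_c ≈ 13.8 d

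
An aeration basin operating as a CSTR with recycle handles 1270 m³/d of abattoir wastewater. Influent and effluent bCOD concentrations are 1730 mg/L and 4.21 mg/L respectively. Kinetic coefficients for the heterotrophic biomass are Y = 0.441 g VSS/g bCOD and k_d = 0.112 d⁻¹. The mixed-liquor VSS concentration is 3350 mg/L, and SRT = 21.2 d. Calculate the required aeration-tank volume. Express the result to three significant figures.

From the SRT design equation V = Y Q (S₀−S) θ_c / [X (1 + k_d θ_c)] = 0.441 × 1270 × (1730 − 4.21) × 21.2 / [3350 × (1 + 0.112 × 21.2)] = 2.05×10^7 / 11304 = 1813 m³.

V ≈ 1810 m³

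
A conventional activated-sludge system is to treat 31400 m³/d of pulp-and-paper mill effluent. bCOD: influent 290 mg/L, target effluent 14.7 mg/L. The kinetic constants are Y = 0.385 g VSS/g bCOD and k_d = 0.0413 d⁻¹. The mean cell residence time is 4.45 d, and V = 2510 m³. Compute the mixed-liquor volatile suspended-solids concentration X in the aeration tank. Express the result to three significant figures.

X ≈ 4980 mg/L

X = Y·Q·ΔS·θ_c / [V·(1 + k_d θ_c)] = 0.385 × 31400 × (290 − 14.7) × 4.45 / [2510 × (1 + 0.0413 × 4.45)] = 4984 mg/L.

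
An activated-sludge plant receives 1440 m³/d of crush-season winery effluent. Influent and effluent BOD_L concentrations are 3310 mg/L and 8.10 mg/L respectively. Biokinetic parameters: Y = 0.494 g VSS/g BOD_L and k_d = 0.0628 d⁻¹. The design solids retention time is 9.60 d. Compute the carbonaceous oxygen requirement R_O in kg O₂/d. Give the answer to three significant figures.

The observed yield is Y_obs = Y/(1 + k_d·θ_c) = 0.494 / (1 + 0.0628 × 9.60) = 0.494 / 1.603 = 0.3082 g VSS per g BOD_L removed.
Substrate removed = Q·(S₀ − S) = 1440 m³/d × (3310 − 8.10) g/m³ = 4.75×10^6 g/d = 4755 kg/d.
Biomass synthesised: P_X = Y_obs × 4755 = 1465 kg VSS/d.
Carbonaceous O₂ demand = substrate oxidised − cell-mass equivalent = 4755 − 1.42 × 1465 = 2674 kg O₂/d.

R_O ≈ 2670 kg O₂/d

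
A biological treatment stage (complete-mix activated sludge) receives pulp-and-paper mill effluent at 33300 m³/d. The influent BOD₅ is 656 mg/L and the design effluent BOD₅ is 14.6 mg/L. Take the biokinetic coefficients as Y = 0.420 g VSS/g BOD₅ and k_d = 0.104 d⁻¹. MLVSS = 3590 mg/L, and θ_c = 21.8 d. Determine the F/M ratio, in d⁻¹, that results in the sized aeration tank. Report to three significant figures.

From the SRT design equation V = Y Q (S₀−S) θ_c / [X (1 + k_d θ_c)] = 0.420 × 33300 × (656 − 14.6) × 21.8 / [3590 × (1 + 0.104 × 21.8)] = 1.96×10^8 / 11729 = 16673 m³.
Food-to-microorganism ratio F/M = Q S₀ / (V X) = 33300 × 656 / (16673 × 3590) = 0.3650 d⁻¹.

F/M ≈ 0.365 d⁻¹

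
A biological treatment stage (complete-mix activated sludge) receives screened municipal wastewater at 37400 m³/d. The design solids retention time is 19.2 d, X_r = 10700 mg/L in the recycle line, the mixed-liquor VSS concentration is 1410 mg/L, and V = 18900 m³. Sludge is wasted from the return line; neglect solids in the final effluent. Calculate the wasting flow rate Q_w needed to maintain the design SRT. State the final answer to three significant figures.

θ_c = V·X/(Q_w·X_r) when wasting from the recycle, so Q_w = V·X/(θ_c·X_r) = 18900 × 1410 / (19.2 × 10700) = 129.7 m³/d.

Q_w ≈ 130 m³/d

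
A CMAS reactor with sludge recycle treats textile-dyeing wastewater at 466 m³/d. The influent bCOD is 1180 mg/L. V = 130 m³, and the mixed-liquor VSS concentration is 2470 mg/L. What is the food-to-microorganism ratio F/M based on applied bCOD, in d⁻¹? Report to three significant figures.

F/M ≈ 1.71 d⁻¹

Food-to-microorganism ratio F/M = Q S₀ / (V X) = 466 × 1180 / (130.0 × 2470) = 1.712 d⁻¹.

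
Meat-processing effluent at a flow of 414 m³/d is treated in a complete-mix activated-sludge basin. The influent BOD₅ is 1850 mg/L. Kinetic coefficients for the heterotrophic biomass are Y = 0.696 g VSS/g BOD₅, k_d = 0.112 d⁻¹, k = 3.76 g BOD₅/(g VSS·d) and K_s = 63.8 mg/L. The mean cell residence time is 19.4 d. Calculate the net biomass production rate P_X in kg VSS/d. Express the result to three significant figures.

P_X ≈ 168 kg VSS/d

For a completely mixed reactor with recycle the Lawrence–McCarty relation gives S = K_s·(1 + k_d·θ_c) / [θ_c·(Y·k − k_d) − 1] = 63.8 × (1 + 0.112 × 19.4) / [19.4 × (0.696 × 3.76 − 0.112) − 1] = 202.4 / 47.60 = 4.253 mg/L.
Correct the yield for decay: Y_obs = Y/(1 + k_d θ_c) = 0.696 / (1 + 0.112 × 19.4) = 0.696 / 3.173 = 0.2194.
Substrate removed = Q·(S₀ − S) = 414 m³/d × (1850 − 4.25) g/m³ = 7.64×10^5 g/d = 764.1 kg/d.
Net biomass production P_X = Y_obs × Q·(S₀ − S) = 0.2194 × 764.1 = 167.6 kg VSS/d.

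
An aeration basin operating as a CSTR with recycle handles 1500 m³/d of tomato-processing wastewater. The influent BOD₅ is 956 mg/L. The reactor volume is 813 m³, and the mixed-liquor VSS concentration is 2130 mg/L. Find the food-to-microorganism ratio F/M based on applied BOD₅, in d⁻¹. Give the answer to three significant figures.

F/M ≈ 0.828 d⁻¹

F/M = applied load / biomass = Q·S₀/(V·X) = 1500 × 956 / (813.0 × 2130) = 0.8281 d⁻¹.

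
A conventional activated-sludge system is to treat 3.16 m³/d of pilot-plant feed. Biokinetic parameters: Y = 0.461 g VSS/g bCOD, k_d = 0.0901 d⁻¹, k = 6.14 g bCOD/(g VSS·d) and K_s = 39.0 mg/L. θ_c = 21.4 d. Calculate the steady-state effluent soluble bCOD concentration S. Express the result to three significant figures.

For a completely mixed reactor with recycle the Lawrence–McCarty relation gives S = K_s·(1 + k_d·θ_c) / [θ_c·(Y·k − k_d) − 1] = 39.0 × (1 + 0.0901 × 21.4) / [21.4 × (0.461 × 6.14 − 0.0901) − 1] = 114.2 / 57.65 = 1.981 mg/L.

S ≈ 1.98 mg/L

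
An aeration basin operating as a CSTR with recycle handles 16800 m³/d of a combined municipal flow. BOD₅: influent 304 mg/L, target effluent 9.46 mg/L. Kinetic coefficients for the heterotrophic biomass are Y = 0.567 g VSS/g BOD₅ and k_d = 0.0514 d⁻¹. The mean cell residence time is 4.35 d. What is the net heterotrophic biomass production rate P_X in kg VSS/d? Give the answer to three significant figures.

P_X ≈ 2290 kg VSS/d

The observed yield is Y_obs = Y/(1 + k_d·θ_c) = 0.567 / (1 + 0.0514 × 4.35) = 0.567 / 1.224 = 0.4634 g VSS per g BOD₅ removed.
Q·(S₀ − S) = 16800 × (304 − 9.46) × 10⁻³ = 4948 kg/d removed.
Biomass produced: P_X = Y_obs·Q·ΔS = 0.4634 × 4948 ≈ 2293 kg VSS/d.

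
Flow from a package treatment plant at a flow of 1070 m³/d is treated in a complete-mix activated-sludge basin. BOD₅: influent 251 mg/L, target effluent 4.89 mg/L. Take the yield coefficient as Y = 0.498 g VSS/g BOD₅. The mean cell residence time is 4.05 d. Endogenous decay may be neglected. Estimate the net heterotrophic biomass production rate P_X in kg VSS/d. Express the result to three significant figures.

Since k_d ≈ 0, Y_obs = Y = 0.498 g VSS/g BOD₅.
Substrate removed = Q·(S₀ − S) = 1070 m³/d × (251 − 4.89) g/m³ = 2.63×10^5 g/d = 263.3 kg/d.
Net biomass production P_X = Y_obs × Q·(S₀ − S) = 0.4980 × 263.3 = 131.1 kg VSS/d.

P_X ≈ 131 kg VSS/d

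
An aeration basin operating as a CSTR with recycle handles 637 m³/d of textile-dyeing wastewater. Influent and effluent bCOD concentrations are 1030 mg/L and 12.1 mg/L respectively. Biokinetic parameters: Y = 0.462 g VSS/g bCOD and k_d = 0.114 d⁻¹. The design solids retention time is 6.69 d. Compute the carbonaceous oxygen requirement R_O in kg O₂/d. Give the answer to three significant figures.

R_O ≈ 407 kg O₂/d

Y_obs = Y / (1 + k_d θ_c) = 0.462 / (1 + 0.114 × 6.69) = 0.462 / 1.763 = 0.2621.
ΔS = 1030 − 12.1 = 1018 mg/L, so the substrate removal rate is 637 × 1018/1000 = 648.4 kg bCOD/d.
Biomass synthesised: P_X = Y_obs × 648.4 = 169.9 kg VSS/d.
R_O = Q·ΔS − 1.42 P_X = 648.4 − 241.3 = 407.1 kg O₂/d.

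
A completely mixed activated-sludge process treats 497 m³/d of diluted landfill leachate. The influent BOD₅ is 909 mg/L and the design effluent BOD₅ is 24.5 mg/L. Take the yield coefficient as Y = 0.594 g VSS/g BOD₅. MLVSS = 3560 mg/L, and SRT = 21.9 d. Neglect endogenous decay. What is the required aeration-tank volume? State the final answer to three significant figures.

V ≈ 1610 m³

V·X = Y·Q·ΔS·θ_c gives V = 0.594 × 497 × (909 − 24.5) × 21.9 / 3560 = 1606 m³.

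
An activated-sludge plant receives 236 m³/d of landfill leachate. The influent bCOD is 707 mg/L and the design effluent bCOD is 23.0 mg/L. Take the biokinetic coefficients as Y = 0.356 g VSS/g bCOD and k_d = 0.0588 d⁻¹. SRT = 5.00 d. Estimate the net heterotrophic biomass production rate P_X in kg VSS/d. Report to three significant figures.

Correct the yield for decay: Y_obs = Y/(1 + k_d θ_c) = 0.356 / (1 + 0.0588 × 5.00) = 0.356 / 1.294 = 0.2751.
Q·(S₀ − S) = 236 × (707 − 23.0) × 10⁻³ = 161.4 kg/d removed.
Net biomass production P_X = Y_obs × Q·(S₀ − S) = 0.2751 × 161.4 = 44.41 kg VSS/d.

P_X ≈ 44.4 kg VSS/d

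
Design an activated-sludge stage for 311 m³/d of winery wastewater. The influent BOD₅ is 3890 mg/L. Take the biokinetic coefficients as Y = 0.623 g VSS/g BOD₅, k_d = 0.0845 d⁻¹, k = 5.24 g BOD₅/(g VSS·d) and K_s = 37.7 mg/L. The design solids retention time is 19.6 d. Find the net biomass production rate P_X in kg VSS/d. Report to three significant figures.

P_X ≈ 284 kg VSS/d

For a completely mixed reactor with recycle the Lawrence–McCarty relation gives S = K_s·(1 + k_d·θ_c) / [θ_c·(Y·k − k_d) − 1] = 37.7 × (1 + 0.0845 × 19.6) / [19.6 × (0.623 × 5.24 − 0.0845) − 1] = 100.1 / 61.33 = 1.633 mg/L.
Y_obs = Y / (1 + k_d θ_c) = 0.623 / (1 + 0.0845 × 19.6) = 0.623 / 2.656 = 0.2345.
ΔS = 3890 − 1.63 = 3888 mg/L, so the substrate removal rate is 311 × 3888/1000 = 1209 kg BOD₅/d.
Biomass produced: P_X = Y_obs·Q·ΔS = 0.2345 × 1209 ≈ 283.6 kg VSS/d.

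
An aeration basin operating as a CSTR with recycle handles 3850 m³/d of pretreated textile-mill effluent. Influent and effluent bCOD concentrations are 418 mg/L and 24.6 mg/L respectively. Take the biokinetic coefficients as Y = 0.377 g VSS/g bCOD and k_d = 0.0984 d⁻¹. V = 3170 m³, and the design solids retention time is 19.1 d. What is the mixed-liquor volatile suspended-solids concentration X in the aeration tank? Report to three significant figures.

Solving the biomass balance for X: X = Y Q (S₀−S) θ_c / [V (1+k_d θ_c)] = 0.377 × 3850 × (418 − 24.6) × 19.1 / [3170 × (1 + 0.0984 × 19.1)] = 1195 mg/L.

X ≈ 1190 mg/L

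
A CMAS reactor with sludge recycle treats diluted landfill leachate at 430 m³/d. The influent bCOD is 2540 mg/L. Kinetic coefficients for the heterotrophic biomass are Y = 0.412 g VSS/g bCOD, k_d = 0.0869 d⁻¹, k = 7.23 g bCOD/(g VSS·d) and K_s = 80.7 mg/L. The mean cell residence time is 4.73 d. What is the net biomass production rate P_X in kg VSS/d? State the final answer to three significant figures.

From the Monod/SRT balance for a CMAS, S = K_s·(1+k_d θ_c)/[θ_c·(Y k − k_d) − 1] = 80.7 × (1 + 0.0869 × 4.73) / [4.73 × (0.412 × 7.23 − 0.0869) − 1] = 113.9 / 12.68 = 8.981 mg/L.
Correct the yield for decay: Y_obs = Y/(1 + k_d θ_c) = 0.412 / (1 + 0.0869 × 4.73) = 0.412 / 1.411 = 0.2920.
ΔS = 2540 − 8.98 = 2531 mg/L, so the substrate removal rate is 430 × 2531/1000 = 1088 kg bCOD/d.
P_X = Y_obs · Q(S₀ − S) = 0.2920 × 1088 = 317.8 kg VSS/d.

P_X ≈ 318 kg VSS/d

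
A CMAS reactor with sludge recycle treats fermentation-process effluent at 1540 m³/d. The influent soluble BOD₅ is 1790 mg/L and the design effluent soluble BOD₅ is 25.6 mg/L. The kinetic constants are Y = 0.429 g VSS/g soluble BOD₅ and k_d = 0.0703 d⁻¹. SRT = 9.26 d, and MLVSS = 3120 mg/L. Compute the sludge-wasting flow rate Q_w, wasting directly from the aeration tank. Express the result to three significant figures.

From the SRT design equation V = Y Q (S₀−S) θ_c / [X (1 + k_d θ_c)] = 0.429 × 1540 × (1790 − 25.6) × 9.26 / [3120 × (1 + 0.0703 × 9.26)] = 1.08×10^7 / 5151 = 2096 m³.
With mixed-liquor wasting, θ_c = V/Q_w, so Q_w = V/θ_c = 2096/9.26 = 226.3 m³/d.

Q_w ≈ 226 m³/d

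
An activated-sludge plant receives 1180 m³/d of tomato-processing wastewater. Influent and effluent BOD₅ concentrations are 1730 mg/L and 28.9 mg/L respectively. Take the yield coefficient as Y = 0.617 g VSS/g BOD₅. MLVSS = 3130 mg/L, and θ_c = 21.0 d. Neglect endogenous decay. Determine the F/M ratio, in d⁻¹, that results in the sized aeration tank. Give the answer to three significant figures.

F/M ≈ 0.0785 d⁻¹

With k_d = 0 the design equation reduces to V = Y Q (S₀−S) θ_c / X = 0.617 × 1180 × (1730 − 28.9) × 21.0 / 3130 = 8309 m³.
F/M = Q·S₀ / (V·X) = 1180 × 1730 / (8309 × 3130) = 0.07849 g BOD₅·(g VSS·d)⁻¹.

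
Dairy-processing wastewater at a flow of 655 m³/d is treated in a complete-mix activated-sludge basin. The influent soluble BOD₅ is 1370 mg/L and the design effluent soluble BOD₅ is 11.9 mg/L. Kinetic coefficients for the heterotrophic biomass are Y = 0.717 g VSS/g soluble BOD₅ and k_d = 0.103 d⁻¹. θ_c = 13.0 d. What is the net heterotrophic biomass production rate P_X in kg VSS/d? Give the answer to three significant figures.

The observed yield is Y_obs = Y/(1 + k_d·θ_c) = 0.717 / (1 + 0.103 × 13.0) = 0.717 / 2.339 = 0.3065 g VSS per g soluble BOD₅ removed.
Q·(S₀ − S) = 655 × (1370 − 11.9) × 10⁻³ = 889.6 kg/d removed.
So the net sludge growth is P_X = 0.3065 × 889.6 = 272.7 kg VSS/d.

P_X ≈ 273 kg VSS/d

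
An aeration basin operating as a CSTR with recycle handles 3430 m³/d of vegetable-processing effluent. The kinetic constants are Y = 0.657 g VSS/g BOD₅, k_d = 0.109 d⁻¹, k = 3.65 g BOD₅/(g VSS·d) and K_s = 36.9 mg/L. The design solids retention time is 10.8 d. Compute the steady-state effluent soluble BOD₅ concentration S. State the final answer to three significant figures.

S ≈ 3.39 mg/L

From the Monod/SRT balance for a CMAS, S = K_s·(1+k_d θ_c)/[θ_c·(Y k − k_d) − 1] = 36.9 × (1 + 0.109 × 10.8) / [10.8 × (0.657 × 3.65 − 0.109) − 1] = 80.34 / 23.72 = 3.387 mg/L.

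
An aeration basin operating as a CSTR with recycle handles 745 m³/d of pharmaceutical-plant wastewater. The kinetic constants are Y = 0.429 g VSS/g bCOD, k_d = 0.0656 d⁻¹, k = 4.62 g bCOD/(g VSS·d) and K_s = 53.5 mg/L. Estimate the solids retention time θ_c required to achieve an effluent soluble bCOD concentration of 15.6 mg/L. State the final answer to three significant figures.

θ_c ≈ 2.62 d

At the target effluent, Y k S/(K_s+S) = 0.429×4.62×15.6/69.10 = 0.4475 d⁻¹.
θ_c = 1/(μ − k_d) = 1/(0.4475 − 0.0656) = 1/0.3819 = 2.619 d.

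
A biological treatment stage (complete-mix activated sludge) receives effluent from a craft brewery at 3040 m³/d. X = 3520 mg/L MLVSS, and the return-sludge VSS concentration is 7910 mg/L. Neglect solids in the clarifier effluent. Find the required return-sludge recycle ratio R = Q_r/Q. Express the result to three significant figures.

Mass balance around the secondary clarifier (neglecting effluent solids): R = X / (X_r − X) = 3520 / (7910 − 3520) = 0.8018.

R ≈ 0.802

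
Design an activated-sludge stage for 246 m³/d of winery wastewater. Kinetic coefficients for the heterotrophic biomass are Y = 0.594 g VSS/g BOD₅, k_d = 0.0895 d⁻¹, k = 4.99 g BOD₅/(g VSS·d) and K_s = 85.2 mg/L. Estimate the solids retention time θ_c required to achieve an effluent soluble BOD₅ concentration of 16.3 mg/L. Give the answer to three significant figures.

θ_c ≈ 2.59 d

Specific growth rate at S = 16.3 mg/L: μ = YkS/(K_s+S) = 0.594·4.99·16.3/(85.2+16.3) = 0.4760 d⁻¹.
1/θ_c = 0.4760 − 0.0895 = 0.3865 d⁻¹, so θ_c = 2.587 d.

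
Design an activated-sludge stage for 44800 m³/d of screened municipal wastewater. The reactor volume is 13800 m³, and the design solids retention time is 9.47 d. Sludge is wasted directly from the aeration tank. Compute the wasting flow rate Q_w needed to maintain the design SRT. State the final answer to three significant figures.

With mixed-liquor wasting, θ_c = V/Q_w, so Q_w = V/θ_c = 13800/9.47 = 1457 m³/d.

Q_w ≈ 1460 m³/d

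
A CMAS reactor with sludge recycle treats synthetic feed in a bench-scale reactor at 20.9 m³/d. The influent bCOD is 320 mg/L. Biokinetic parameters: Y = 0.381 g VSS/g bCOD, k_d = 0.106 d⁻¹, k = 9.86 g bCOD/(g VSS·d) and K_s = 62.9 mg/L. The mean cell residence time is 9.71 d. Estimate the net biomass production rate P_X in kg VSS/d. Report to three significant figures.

From the Monod/SRT balance for a CMAS, S = K_s·(1+k_d θ_c)/[θ_c·(Y k − k_d) − 1] = 62.9 × (1 + 0.106 × 9.71) / [9.71 × (0.381 × 9.86 − 0.106) − 1] = 127.6 / 34.45 = 3.705 mg/L.
Observed yield with endogenous decay: Y_obs = Y / (1 + k_d·θ_c) = 0.381 / (1 + 0.106 × 9.71) = 0.381 / 2.029 = 0.1878 g VSS/g bCOD.
Q·(S₀ − S) = 20.9 × (320 − 3.71) × 10⁻³ = 6.610 kg/d removed.
P_X = Y_obs · Q(S₀ − S) = 0.1878 × 6.610 = 1.241 kg VSS/d.

P_X ≈ 1.24 kg VSS/d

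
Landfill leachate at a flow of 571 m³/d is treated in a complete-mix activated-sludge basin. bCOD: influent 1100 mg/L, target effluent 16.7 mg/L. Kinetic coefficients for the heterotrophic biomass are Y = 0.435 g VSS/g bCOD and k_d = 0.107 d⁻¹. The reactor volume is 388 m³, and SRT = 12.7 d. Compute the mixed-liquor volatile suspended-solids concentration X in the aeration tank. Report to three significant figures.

X ≈ 3730 mg/L

Solving the biomass balance for X: X = Y Q (S₀−S) θ_c / [V (1+k_d θ_c)] = 0.435 × 571 × (1100 − 16.7) × 12.7 / [388 × (1 + 0.107 × 12.7)] = 3734 mg/L.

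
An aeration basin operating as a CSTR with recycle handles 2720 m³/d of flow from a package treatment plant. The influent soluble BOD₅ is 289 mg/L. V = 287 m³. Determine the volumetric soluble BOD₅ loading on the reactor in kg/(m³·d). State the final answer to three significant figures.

L_v ≈ 2.74 kg soluble BOD₅/(m³·d)

L_v = Q S₀ / V = 2720 × 289 × 10⁻³ / 287.0 = 2.739 kg/(m³·d).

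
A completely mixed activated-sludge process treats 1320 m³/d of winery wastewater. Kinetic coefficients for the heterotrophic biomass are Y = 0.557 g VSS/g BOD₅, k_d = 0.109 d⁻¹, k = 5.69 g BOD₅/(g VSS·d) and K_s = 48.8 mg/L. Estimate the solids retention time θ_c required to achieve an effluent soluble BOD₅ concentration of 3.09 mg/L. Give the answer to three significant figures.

From 1/θ_c = Y·k·S/(K_s + S) − k_d: Y·k·S/(K_s+S) = 0.557 × 5.69 × 3.09 / (48.8 + 3.09) = 0.1887 d⁻¹.
1/θ_c = 0.1887 − 0.109 = 0.07973 d⁻¹, so θ_c = 12.54 d.

θ_c ≈ 12.5 d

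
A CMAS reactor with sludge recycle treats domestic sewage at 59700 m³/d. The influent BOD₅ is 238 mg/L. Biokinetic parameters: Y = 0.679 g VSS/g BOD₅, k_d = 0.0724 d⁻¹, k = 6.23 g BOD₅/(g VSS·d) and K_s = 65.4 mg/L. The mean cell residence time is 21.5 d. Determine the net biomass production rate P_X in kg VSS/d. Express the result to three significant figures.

P_X ≈ 3740 kg VSS/d

For a completely mixed reactor with recycle the Lawrence–McCarty relation gives S = K_s·(1 + k_d·θ_c) / [θ_c·(Y·k − k_d) − 1] = 65.4 × (1 + 0.0724 × 21.5) / [21.5 × (0.679 × 6.23 − 0.0724) − 1] = 167.2 / 88.39 = 1.892 mg/L.
Correct the yield for decay: Y_obs = Y/(1 + k_d θ_c) = 0.679 / (1 + 0.0724 × 21.5) = 0.679 / 2.557 = 0.2656.
Mass of BOD₅ removed per day: Q(S₀ − S) = 59700 × 236.1 g/m³ = 14096 kg/d.
P_X = Y_obs · Q(S₀ − S) = 0.2656 × 14096 = 3744 kg VSS/d.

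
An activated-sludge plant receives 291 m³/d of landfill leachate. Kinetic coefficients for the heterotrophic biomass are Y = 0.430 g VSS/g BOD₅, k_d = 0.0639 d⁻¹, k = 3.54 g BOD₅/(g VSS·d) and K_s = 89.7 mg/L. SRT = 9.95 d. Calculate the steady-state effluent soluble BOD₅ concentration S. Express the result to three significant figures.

Effluent substrate depends only on kinetics and SRT: S = K_s(1 + k_d θ_c) / [θ_c(Yk − k_d) − 1] = 89.7 × (1 + 0.0639 × 9.95) / [9.95 × (0.430 × 3.54 − 0.0639) − 1] = 146.7 / 13.51 = 10.86 mg/L.

S ≈ 10.9 mg/L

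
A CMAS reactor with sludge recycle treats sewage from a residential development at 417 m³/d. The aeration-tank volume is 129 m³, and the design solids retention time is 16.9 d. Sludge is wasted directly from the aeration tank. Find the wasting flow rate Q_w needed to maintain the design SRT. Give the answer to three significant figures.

Q_w ≈ 7.63 m³/d

For wasting at MLVSS concentration, Q_w = V/θ_c = 129.0/16.9 = 7.633 m³/d.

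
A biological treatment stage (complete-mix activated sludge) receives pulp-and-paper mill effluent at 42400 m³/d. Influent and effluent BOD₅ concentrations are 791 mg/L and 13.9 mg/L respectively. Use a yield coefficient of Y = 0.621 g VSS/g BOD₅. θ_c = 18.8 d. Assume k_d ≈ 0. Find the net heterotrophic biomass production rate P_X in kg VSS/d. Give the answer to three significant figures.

P_X ≈ 20500 kg VSS/d

Since k_d ≈ 0, Y_obs = Y = 0.621 g VSS/g BOD₅.
Q·(S₀ − S) = 42400 × (791 − 13.9) × 10⁻³ = 32949 kg/d removed.
So the net sludge growth is P_X = 0.6210 × 32949 = 20461 kg VSS/d.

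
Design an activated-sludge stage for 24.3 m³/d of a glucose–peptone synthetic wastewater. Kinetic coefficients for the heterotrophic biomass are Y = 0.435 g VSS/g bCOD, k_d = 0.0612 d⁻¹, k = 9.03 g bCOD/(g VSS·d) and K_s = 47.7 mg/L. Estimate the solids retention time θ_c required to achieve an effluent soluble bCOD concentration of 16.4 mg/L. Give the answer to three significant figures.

From 1/θ_c = Y·k·S/(K_s + S) − k_d: Y·k·S/(K_s+S) = 0.435 × 9.03 × 16.4 / (47.7 + 16.4) = 1.005 d⁻¹.
1/θ_c = 1.005 − 0.0612 = 0.9438 d⁻¹, so θ_c = 1.060 d.

θ_c ≈ 1.06 d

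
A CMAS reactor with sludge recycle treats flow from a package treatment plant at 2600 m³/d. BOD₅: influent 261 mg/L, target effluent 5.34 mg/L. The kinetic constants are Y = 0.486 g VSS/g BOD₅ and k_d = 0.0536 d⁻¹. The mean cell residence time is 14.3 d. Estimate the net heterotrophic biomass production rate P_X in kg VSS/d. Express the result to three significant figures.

P_X ≈ 183 kg VSS/d

Y_obs = Y / (1 + k_d θ_c) = 0.486 / (1 + 0.0536 × 14.3) = 0.486 / 1.766 = 0.2751.
ΔS = 261 − 5.34 = 255.7 mg/L, so the substrate removal rate is 2600 × 255.7/1000 = 664.7 kg BOD₅/d.
Net biomass production P_X = Y_obs × Q·(S₀ − S) = 0.2751 × 664.7 = 182.9 kg VSS/d.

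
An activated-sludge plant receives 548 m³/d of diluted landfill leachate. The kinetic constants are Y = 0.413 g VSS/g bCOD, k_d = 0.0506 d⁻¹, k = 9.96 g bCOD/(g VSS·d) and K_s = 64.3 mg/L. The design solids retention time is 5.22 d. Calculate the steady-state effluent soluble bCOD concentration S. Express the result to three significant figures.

For a completely mixed reactor with recycle the Lawrence–McCarty relation gives S = K_s·(1 + k_d·θ_c) / [θ_c·(Y·k − k_d) − 1] = 64.3 × (1 + 0.0506 × 5.22) / [5.22 × (0.413 × 9.96 − 0.0506) − 1] = 81.28 / 20.21 = 4.022 mg/L.

S ≈ 4.02 mg/L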